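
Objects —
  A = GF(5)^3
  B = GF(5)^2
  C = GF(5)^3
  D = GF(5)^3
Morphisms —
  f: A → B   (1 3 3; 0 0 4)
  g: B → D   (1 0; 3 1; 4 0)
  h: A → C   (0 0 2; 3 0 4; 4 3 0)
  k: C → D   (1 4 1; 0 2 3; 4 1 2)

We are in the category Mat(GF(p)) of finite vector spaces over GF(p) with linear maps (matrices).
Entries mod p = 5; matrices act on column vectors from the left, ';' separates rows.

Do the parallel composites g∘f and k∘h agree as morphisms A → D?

Answer: DOES NOT COMMUTE

Work:
Along f;g (path 1):
  e0=[1,0,0] f→[1,0] g→[1,3,4]
  e1=[0,1,0] f→[3,0] g→[3,4,2]
  e2=[0,0,1] f→[3,4] g→[3,3,2]
  result₁ = (1 3 3; 3 4 3; 4 2 2)
Along h;k (path 2):
  e0=[1,0,0] h→[0,3,4] k→[1,3,1]
  e1=[0,1,0] h→[0,0,3] k→[3,4,1]
  e2=[0,0,1] h→[2,4,0] k→[3,3,2]
  result₂ = (1 3 3; 3 4 3; 1 1 2)
Equal? differ; not commutative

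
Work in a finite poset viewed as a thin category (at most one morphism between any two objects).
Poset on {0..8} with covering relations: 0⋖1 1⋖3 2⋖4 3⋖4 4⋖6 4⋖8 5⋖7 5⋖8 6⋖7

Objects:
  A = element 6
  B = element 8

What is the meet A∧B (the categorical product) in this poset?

Answer: A∧B = 4

Derivation:
Common predecessors of 6,8: {0,1,2,3,4}
  0 ≤ 4
  1 ≤ 4
  2 ≤ 4
  3 ≤ 4
  4 ≤ 4
glb = 4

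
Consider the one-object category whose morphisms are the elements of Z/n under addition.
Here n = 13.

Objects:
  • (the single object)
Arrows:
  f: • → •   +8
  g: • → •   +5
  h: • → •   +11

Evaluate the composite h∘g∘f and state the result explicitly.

Answer: +11

Work:
  0 +8≡8 +5≡0 +11≡11  (mod 13)
result: +11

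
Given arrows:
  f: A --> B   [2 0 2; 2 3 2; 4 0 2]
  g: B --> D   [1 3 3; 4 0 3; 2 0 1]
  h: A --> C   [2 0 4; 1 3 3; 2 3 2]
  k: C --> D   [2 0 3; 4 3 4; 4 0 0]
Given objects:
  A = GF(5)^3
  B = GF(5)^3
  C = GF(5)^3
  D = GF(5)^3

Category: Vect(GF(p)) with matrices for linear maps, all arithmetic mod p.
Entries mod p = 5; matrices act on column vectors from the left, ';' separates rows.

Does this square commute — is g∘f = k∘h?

1) trace f;g:
  e0=[1,0,0] f-->[2,2,4] g-->[0,0,3]
  e1=[0,1,0] f-->[0,3,0] g-->[4,0,0]
  e2=[0,0,1] f-->[2,2,2] g-->[4,4,1]
  ⟦path⟧₁ = [0 4 4; 0 0 4; 3 0 1]
2) trace h;k:
  e0=[1,0,0] h-->[2,1,2] k-->[0,4,3]
  e1=[0,1,0] h-->[0,3,3] k-->[4,1,0]
  e2=[0,0,1] h-->[4,3,2] k-->[4,3,1]
  ⟦path⟧₂ = [0 4 4; 4 1 3; 3 0 1]
Equal? NO — does not commute

Answer: DOES NOT COMMUTE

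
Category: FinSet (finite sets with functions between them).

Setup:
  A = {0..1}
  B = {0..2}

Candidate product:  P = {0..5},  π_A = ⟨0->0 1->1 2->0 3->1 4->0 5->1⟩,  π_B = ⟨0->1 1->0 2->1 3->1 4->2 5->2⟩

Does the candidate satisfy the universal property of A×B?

Answer: NOT A VALID PRODUCT — duplicate pair at indices 2,0

Derivation:
|A|·|B| = 2·3 = 6;  |P| = 6
Check the pairing map k ↦ (π_A(k), π_B(k)):
  0 -> (0,1)
  1 -> (1,0)
  2 -> (0,1)  ✗ repeats pair of k=0
  3 -> (1,1)
  4 -> (0,2)
  5 -> (1,2)
distinct pairs in image: 5 / 6 needed
  → (0,1) hit at k=0 and k=2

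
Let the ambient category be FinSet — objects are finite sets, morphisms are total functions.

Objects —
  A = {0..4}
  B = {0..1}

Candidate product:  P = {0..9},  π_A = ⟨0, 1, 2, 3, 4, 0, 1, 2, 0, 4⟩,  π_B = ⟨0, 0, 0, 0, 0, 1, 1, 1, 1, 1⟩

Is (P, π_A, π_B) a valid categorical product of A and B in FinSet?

Answer: NOT A VALID PRODUCT — duplicate pair at indices 5,8

Work:
|A|·|B| = 5·2 = 10;  |P| = 10
Check the pairing map k ↦ (π_A(k), π_B(k)):
  0 : (0,0)
  1 : (1,0)
  2 : (2,0)
  3 : (3,0)
  4 : (4,0)
  5 : (0,1)
  6 : (1,1)
  7 : (2,1)
  8 : (0,1)  ✗ repeats pair of k=5
  9 : (4,1)
distinct pairs in image: 9 / 10 needed
  → (0,1) hit at k=5 and k=8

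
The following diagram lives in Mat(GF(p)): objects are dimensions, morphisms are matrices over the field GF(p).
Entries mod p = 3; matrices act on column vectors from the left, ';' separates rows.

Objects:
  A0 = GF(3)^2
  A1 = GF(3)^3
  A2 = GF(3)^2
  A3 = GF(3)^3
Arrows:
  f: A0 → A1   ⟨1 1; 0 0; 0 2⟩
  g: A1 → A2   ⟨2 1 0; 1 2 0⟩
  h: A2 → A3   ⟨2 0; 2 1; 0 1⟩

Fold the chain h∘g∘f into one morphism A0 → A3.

Answer: ⟨1 1; 2 2; 1 1⟩

Work:
  e0=(1,0) f→(1,0,0) g→(2,1) h→(1,2,1)
  e1=(0,1) f→(1,0,2) g→(2,1) h→(1,2,1)
composite: ⟨1 1; 2 2; 1 1⟩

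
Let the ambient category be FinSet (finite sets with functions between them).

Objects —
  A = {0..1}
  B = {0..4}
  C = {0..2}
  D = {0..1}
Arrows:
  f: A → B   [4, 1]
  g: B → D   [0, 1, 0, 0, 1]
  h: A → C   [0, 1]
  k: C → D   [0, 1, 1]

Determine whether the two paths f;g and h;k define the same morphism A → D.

1) trace f;g:
  0 f→4 g→1
  1 f→1 g→1
  result₁ = [1, 1]
2) trace h;k:
  0 h→0 k→0
  1 h→1 k→1
  result₂ = [0, 1]
Equal? differ; not commutative

Answer: DOES NOT COMMUTE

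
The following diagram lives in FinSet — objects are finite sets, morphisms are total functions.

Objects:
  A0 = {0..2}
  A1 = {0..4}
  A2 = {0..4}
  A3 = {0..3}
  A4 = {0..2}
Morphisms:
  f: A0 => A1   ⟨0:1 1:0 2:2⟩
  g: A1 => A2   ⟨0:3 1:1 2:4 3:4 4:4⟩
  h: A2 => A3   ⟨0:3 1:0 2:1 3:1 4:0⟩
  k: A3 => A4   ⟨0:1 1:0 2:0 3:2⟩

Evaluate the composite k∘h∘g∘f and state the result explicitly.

Answer: ⟨0:1 1:0 2:1⟩

Derivation:
  0 f=>1 g=>1 h=>0 k=>1
  1 f=>0 g=>3 h=>1 k=>0
  2 f=>2 g=>4 h=>0 k=>1
composite: ⟨0:1 1:0 2:1⟩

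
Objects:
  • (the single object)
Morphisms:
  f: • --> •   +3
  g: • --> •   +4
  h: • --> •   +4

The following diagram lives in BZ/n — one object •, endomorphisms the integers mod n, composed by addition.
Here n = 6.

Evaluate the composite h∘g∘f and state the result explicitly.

Answer: +5

Derivation:
  0 +3≡3 +4≡1 +4≡5  (mod 6)
⟦path⟧: +5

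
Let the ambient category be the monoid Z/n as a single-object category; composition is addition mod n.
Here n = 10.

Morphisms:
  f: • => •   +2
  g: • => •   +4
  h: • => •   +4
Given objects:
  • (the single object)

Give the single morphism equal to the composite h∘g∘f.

  0 +2≡2 +4≡6 +4≡0  (mod 10)
result: +0

Answer: +0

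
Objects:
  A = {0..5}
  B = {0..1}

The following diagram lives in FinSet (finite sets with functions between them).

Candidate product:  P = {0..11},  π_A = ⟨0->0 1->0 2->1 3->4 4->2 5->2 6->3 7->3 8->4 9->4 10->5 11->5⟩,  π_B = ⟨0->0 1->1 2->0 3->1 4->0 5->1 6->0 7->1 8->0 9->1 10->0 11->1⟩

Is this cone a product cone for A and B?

Answer: NOT A VALID PRODUCT — duplicate pair at indices 9,3

Work:
|A|·|B| = 6·2 = 12;  |P| = 12
Check the pairing map k ↦ (π_A(k), π_B(k)):
  0 -> (0,0)
  1 -> (0,1)
  2 -> (1,0)
  3 -> (4,1)
  4 -> (2,0)
  5 -> (2,1)
  6 -> (3,0)
  7 -> (3,1)
  8 -> (4,0)
  9 -> (4,1)  ✗ repeats pair of k=3
  10 -> (5,0)
  11 -> (5,1)
distinct pairs in image: 11 / 12 needed
  → (4,1) hit at k=3 and k=9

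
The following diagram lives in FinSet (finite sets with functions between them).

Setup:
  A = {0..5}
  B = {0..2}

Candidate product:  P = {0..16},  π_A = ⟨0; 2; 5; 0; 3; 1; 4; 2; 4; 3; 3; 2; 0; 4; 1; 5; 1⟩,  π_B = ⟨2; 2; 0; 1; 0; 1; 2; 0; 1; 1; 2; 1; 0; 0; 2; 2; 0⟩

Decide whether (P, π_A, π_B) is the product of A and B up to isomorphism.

|A|·|B| = 6·3 = 18;  |P| = 17
  → cardinalities differ; no bijection possible.

Answer: NOT A VALID PRODUCT — |P|=17 ≠ |A|·|B|=18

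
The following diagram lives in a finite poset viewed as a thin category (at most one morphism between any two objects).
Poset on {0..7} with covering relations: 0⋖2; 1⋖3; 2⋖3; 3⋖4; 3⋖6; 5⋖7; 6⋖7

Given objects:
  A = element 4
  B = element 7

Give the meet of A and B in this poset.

Common predecessors of 4,7: {0,1,2,3}
  0 ⊑ 3
  1 ⊑ 3
  2 ⊑ 3
  3 ⊑ 3
glb = 3

Answer: A∧B = 3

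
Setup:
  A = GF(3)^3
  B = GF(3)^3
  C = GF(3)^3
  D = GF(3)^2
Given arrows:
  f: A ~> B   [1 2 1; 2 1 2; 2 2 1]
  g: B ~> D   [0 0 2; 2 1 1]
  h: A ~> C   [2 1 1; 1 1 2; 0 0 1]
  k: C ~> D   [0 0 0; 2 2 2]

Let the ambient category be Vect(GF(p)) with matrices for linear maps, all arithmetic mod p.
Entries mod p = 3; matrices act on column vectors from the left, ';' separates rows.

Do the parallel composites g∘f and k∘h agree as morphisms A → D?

Along f;g (path 1):
  e0=⟨1,0,0⟩ f~>⟨1,2,2⟩ g~>⟨1,0⟩
  e1=⟨0,1,0⟩ f~>⟨2,1,2⟩ g~>⟨1,1⟩
  e2=⟨0,0,1⟩ f~>⟨1,2,1⟩ g~>⟨2,2⟩
  composite₁ = [1 1 2; 0 1 2]
Along h;k (path 2):
  e0=⟨1,0,0⟩ h~>⟨2,1,0⟩ k~>⟨0,0⟩
  e1=⟨0,1,0⟩ h~>⟨1,1,0⟩ k~>⟨0,1⟩
  e2=⟨0,0,1⟩ h~>⟨1,2,1⟩ k~>⟨0,2⟩
  composite₂ = [0 0 0; 0 1 2]
Equal? NO — does not commute

Answer: DOES NOT COMMUTE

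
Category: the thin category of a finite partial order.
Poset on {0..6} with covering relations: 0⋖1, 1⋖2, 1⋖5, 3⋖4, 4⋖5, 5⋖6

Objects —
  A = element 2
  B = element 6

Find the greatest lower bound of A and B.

Answer: A∧B = 1

Work:
{x : x<=A ∧ x<=B} = {0,1}  (A=2, B=6)
  0 <= 1
  1 <= 1
glb = 1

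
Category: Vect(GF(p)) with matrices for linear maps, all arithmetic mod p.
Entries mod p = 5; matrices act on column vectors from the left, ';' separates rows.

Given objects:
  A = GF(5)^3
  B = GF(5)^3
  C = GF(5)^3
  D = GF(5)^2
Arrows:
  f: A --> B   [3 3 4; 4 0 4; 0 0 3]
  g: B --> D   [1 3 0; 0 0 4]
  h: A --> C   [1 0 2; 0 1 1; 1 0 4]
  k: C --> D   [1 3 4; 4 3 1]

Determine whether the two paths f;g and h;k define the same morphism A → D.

1) trace f;g:
  e0=⟨1,0,0⟩ f-->⟨3,4,0⟩ g-->⟨0,0⟩
  e1=⟨0,1,0⟩ f-->⟨3,0,0⟩ g-->⟨3,0⟩
  e2=⟨0,0,1⟩ f-->⟨4,4,3⟩ g-->⟨1,2⟩
  composite₁ = [0 3 1; 0 0 2]
2) trace h;k:
  e0=⟨1,0,0⟩ h-->⟨1,0,1⟩ k-->⟨0,0⟩
  e1=⟨0,1,0⟩ h-->⟨0,1,0⟩ k-->⟨3,3⟩
  e2=⟨0,0,1⟩ h-->⟨2,1,4⟩ k-->⟨1,0⟩
  composite₂ = [0 3 1; 0 3 0]
Equal? NO — does not commute

Answer: DOES NOT COMMUTE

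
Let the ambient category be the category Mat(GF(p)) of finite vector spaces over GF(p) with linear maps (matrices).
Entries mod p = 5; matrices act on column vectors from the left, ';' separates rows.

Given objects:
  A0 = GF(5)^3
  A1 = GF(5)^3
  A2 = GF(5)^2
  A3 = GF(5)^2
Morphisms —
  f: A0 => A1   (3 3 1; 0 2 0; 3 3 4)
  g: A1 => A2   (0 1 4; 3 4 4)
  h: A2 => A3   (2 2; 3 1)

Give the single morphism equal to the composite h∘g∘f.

Answer: (1 1 0; 2 1 2)

Work:
  e0=[1,0,0] f=>[3,0,3] g=>[2,1] h=>[1,2]
  e1=[0,1,0] f=>[3,2,3] g=>[4,4] h=>[1,1]
  e2=[0,0,1] f=>[1,0,4] g=>[1,4] h=>[0,2]
⟦path⟧: (1 1 0; 2 1 2)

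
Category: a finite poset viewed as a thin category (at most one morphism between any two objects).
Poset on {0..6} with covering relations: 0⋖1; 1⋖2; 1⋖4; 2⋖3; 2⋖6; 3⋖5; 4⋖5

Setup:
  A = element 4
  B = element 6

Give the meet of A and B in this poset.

Common predecessors of 4,6: {0,1}
  0 <= 1
  1 <= 1
glb = 1

Answer: A∧B = 1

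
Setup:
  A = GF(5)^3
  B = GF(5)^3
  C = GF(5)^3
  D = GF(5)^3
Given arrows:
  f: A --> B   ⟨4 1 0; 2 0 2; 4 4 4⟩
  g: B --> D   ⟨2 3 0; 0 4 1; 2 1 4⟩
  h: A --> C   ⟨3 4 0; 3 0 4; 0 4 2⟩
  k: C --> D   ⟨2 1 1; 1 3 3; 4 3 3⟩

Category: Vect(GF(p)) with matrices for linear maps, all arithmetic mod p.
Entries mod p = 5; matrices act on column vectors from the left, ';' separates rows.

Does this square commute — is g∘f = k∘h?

Answer: DOES NOT COMMUTE

Trace:
Along f;g (path 1):
  e0=(1,0,0) f-->(4,2,4) g-->(4,2,1)
  e1=(0,1,0) f-->(1,0,4) g-->(2,4,3)
  e2=(0,0,1) f-->(0,2,4) g-->(1,2,3)
  ⟦path⟧₁ = ⟨4 2 1; 2 4 2; 1 3 3⟩
Along h;k (path 2):
  e0=(1,0,0) h-->(3,3,0) k-->(4,2,1)
  e1=(0,1,0) h-->(4,0,4) k-->(2,1,3)
  e2=(0,0,1) h-->(0,4,2) k-->(1,3,3)
  ⟦path⟧₂ = ⟨4 2 1; 2 1 3; 1 3 3⟩
Equal? differ; not commutative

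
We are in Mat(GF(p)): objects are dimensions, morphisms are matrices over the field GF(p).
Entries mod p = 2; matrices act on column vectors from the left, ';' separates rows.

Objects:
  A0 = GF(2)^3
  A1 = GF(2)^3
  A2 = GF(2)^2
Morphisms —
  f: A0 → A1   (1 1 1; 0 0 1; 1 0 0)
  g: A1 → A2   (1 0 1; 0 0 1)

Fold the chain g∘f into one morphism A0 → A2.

Answer: (0 1 1; 1 0 0)

Trace:
  e0=[1,0,0] f→[1,0,1] g→[0,1]
  e1=[0,1,0] f→[1,0,0] g→[1,0]
  e2=[0,0,1] f→[1,1,0] g→[1,0]
⟦path⟧: (0 1 1; 1 0 0)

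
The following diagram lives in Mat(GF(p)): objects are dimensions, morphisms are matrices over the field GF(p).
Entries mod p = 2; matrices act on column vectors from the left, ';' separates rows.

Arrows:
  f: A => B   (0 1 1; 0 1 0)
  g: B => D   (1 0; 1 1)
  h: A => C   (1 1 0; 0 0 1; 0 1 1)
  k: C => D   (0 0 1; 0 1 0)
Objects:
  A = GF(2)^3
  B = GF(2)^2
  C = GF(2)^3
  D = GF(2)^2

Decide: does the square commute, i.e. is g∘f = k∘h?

Answer: COMMUTES

Trace:
1) trace f;g:
  e0=(1,0,0) f=>(0,0) g=>(0,0)
  e1=(0,1,0) f=>(1,1) g=>(1,0)
  e2=(0,0,1) f=>(1,0) g=>(1,1)
  composite₁ = (0 1 1; 0 0 1)
2) trace h;k:
  e0=(1,0,0) h=>(1,0,0) k=>(0,0)
  e1=(0,1,0) h=>(1,0,1) k=>(1,0)
  e2=(0,0,1) h=>(0,1,1) k=>(1,1)
  composite₂ = (0 1 1; 0 0 1)
Equal? equal; square commutes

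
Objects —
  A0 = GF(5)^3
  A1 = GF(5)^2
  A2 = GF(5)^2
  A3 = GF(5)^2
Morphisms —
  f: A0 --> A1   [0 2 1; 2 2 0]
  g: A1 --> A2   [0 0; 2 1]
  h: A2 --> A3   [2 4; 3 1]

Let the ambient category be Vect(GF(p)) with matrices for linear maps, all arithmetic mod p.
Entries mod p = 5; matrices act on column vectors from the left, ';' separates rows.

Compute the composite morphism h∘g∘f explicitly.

  e0=(1,0,0) f-->(0,2) g-->(0,2) h-->(3,2)
  e1=(0,1,0) f-->(2,2) g-->(0,1) h-->(4,1)
  e2=(0,0,1) f-->(1,0) g-->(0,2) h-->(3,2)
composite: [3 4 3; 2 1 2]

Answer: [3 4 3; 2 1 2]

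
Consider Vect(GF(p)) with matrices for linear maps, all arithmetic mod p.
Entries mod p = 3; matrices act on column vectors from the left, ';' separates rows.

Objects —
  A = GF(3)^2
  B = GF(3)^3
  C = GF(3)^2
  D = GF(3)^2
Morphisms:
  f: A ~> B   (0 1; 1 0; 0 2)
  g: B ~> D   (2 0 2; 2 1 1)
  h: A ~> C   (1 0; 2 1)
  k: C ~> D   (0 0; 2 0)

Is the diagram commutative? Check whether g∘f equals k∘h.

Answer: DOES NOT COMMUTE

Trace:
Path 1 = f;g:
  e0=[1,0] f~>[0,1,0] g~>[0,1]
  e1=[0,1] f~>[1,0,2] g~>[0,1]
  composite₁ = (0 0; 1 1)
Path 2 = h;k:
  e0=[1,0] h~>[1,2] k~>[0,2]
  e1=[0,1] h~>[0,1] k~>[0,0]
  composite₂ = (0 0; 2 0)
Equal? distinct morphisms ✗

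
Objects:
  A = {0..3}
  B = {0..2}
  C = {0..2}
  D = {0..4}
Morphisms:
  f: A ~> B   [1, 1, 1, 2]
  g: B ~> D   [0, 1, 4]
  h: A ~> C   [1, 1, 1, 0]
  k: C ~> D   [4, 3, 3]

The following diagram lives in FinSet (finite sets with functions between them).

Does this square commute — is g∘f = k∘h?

Along f;g (path 1):
  0 f~>1 g~>1
  1 f~>1 g~>1
  2 f~>1 g~>1
  3 f~>2 g~>4
  result₁ = [1, 1, 1, 4]
Along h;k (path 2):
  0 h~>1 k~>3
  1 h~>1 k~>3
  2 h~>1 k~>3
  3 h~>0 k~>4
  result₂ = [3, 3, 3, 4]
Equal? distinct morphisms ✗

Answer: DOES NOT COMMUTE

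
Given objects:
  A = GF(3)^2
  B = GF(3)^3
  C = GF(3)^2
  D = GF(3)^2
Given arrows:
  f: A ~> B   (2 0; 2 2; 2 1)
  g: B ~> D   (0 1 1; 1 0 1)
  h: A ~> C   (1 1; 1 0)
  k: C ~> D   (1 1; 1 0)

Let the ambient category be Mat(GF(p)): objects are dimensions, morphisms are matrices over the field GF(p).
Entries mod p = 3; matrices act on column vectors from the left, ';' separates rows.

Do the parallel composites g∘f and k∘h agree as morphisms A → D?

Answer: DOES NOT COMMUTE

Trace:
1) trace f;g:
  e0=⟨1,0⟩ f~>⟨2,2,2⟩ g~>⟨1,1⟩
  e1=⟨0,1⟩ f~>⟨0,2,1⟩ g~>⟨0,1⟩
  composite₁ = (1 0; 1 1)
2) trace h;k:
  e0=⟨1,0⟩ h~>⟨1,1⟩ k~>⟨2,1⟩
  e1=⟨0,1⟩ h~>⟨1,0⟩ k~>⟨1,1⟩
  composite₂ = (2 1; 1 1)
Equal? NO — does not commute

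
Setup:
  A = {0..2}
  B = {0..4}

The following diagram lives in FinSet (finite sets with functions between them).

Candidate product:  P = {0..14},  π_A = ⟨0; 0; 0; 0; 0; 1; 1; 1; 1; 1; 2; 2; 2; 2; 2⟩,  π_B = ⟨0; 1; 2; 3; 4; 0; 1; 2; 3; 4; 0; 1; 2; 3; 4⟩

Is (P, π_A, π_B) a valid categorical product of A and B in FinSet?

Answer: VALID PRODUCT

Work:
|A|·|B| = 3·5 = 15;  |P| = 15
Check the pairing map k ↦ (π_A(k), π_B(k)):
  0 -> (0,0)
  1 -> (0,1)
  2 -> (0,2)
  3 -> (0,3)
  4 -> (0,4)
  5 -> (1,0)
  6 -> (1,1)
  7 -> (1,2)
  8 -> (1,3)
  9 -> (1,4)
  10 -> (2,0)
  11 -> (2,1)
  12 -> (2,2)
  13 -> (2,3)
  14 -> (2,4)
distinct pairs in image: 15 / 15 needed
  → bijection onto A×B; projections well-typed.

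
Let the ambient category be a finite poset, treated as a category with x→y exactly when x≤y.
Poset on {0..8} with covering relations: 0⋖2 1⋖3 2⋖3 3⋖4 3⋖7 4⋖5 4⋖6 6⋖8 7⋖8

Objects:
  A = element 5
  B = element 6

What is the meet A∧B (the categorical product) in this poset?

Answer: A∧B = 4

Work:
Lower bounds of A=5 and B=6: {0,1,2,3,4}
  0 ⊑ 4
  1 ⊑ 4
  2 ⊑ 4
  3 ⊑ 4
  4 ⊑ 4
glb = 4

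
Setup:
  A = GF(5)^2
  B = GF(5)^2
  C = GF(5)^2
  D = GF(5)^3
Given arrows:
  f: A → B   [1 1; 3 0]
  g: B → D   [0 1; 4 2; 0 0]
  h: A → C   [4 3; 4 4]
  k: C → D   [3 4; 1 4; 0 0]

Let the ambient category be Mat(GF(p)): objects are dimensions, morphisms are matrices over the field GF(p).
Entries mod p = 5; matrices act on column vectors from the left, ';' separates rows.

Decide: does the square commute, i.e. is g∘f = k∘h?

Along f;g (path 1):
  e0=⟨1,0⟩ f→⟨1,3⟩ g→⟨3,0,0⟩
  e1=⟨0,1⟩ f→⟨1,0⟩ g→⟨0,4,0⟩
  composite₁ = [3 0; 0 4; 0 0]
Along h;k (path 2):
  e0=⟨1,0⟩ h→⟨4,4⟩ k→⟨3,0,0⟩
  e1=⟨0,1⟩ h→⟨3,4⟩ k→⟨0,4,0⟩
  composite₂ = [3 0; 0 4; 0 0]
Equal? same morphism ✓

Answer: COMMUTES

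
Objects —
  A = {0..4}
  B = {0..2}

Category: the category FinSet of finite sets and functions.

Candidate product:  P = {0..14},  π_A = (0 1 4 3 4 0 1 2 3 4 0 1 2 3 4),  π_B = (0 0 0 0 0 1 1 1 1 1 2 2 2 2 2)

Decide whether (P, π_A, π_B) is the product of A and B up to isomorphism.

Answer: NOT A VALID PRODUCT — duplicate pair at indices 4,2

Work:
|A|·|B| = 5·3 = 15;  |P| = 15
Check the pairing map k ↦ (π_A(k), π_B(k)):
  0 : (0,0)
  1 : (1,0)
  2 : (4,0)
  3 : (3,0)
  4 : (4,0)  ✗ repeats pair of k=2
  5 : (0,1)
  6 : (1,1)
  7 : (2,1)
  8 : (3,1)
  9 : (4,1)
  10 : (0,2)
  11 : (1,2)
  12 : (2,2)
  13 : (3,2)
  14 : (4,2)
distinct pairs in image: 14 / 15 needed
  → (4,0) hit at k=2 and k=4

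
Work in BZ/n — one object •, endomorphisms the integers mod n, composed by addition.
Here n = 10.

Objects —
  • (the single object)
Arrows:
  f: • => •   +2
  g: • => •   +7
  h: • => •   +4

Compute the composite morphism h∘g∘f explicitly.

  0 +2≡2 +7≡9 +4≡3  (mod 10)
result: +3

Answer: +3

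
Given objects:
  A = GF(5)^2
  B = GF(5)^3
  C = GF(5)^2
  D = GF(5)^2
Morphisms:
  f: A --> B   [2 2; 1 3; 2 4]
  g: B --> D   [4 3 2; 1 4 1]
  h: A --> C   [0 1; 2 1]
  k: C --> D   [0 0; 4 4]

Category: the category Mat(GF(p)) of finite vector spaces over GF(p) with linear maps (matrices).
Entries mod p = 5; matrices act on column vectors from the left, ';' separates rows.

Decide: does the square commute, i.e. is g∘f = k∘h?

Answer: COMMUTES

Derivation:
Along f;g (path 1):
  e0=[1,0] f-->[2,1,2] g-->[0,3]
  e1=[0,1] f-->[2,3,4] g-->[0,3]
  result₁ = [0 0; 3 3]
Along h;k (path 2):
  e0=[1,0] h-->[0,2] k-->[0,3]
  e1=[0,1] h-->[1,1] k-->[0,3]
  result₂ = [0 0; 3 3]
Equal? same morphism ✓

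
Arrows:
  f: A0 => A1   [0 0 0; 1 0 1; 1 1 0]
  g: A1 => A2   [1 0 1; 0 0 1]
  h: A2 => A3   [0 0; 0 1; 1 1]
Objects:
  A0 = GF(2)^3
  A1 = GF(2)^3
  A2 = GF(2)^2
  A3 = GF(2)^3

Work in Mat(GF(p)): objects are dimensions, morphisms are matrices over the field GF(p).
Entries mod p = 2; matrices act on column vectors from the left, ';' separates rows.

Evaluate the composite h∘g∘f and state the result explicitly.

Answer: [0 0 0; 1 1 0; 0 0 0]

Derivation:
  e0=(1,0,0) f=>(0,1,1) g=>(1,1) h=>(0,1,0)
  e1=(0,1,0) f=>(0,0,1) g=>(1,1) h=>(0,1,0)
  e2=(0,0,1) f=>(0,1,0) g=>(0,0) h=>(0,0,0)
⟦path⟧: [0 0 0; 1 1 0; 0 0 0]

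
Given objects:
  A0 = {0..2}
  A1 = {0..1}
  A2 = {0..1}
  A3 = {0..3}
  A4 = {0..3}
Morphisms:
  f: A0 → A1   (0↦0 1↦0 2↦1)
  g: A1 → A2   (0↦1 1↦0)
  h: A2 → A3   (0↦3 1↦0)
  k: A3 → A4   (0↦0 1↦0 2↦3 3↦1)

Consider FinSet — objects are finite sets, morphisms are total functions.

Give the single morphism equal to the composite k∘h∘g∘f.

Answer: (0↦0 1↦0 2↦1)

Derivation:
  0 f→0 g→1 h→0 k→0
  1 f→0 g→1 h→0 k→0
  2 f→1 g→0 h→3 k→1
composite: (0↦0 1↦0 2↦1)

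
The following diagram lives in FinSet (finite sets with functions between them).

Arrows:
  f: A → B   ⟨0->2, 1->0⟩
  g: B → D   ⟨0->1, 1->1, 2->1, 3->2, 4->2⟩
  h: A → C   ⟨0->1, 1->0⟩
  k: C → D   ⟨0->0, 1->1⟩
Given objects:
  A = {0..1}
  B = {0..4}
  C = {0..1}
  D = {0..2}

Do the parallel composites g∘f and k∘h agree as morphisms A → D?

Answer: DOES NOT COMMUTE

Derivation:
Path 1 = f;g:
  0 f→2 g→1
  1 f→0 g→1
  ⟦path⟧₁ = ⟨0->1, 1->1⟩
Path 2 = h;k:
  0 h→1 k→1
  1 h→0 k→0
  ⟦path⟧₂ = ⟨0->1, 1->0⟩
Equal? distinct morphisms ✗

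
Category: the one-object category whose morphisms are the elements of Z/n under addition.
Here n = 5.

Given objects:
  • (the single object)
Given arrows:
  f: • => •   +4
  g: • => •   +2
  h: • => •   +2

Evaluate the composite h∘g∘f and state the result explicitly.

  0 +4≡4 +2≡1 +2≡3  (mod 5)
result: +3

Answer: +3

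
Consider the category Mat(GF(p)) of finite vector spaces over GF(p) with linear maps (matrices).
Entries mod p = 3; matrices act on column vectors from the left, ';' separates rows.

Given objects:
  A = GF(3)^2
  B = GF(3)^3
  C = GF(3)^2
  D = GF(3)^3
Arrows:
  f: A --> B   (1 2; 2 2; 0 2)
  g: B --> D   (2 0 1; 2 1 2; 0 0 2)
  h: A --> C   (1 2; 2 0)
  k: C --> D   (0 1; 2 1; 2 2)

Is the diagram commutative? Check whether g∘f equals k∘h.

1) trace f;g:
  e0=⟨1,0⟩ f-->⟨1,2,0⟩ g-->⟨2,1,0⟩
  e1=⟨0,1⟩ f-->⟨2,2,2⟩ g-->⟨0,1,1⟩
  ⟦path⟧₁ = (2 0; 1 1; 0 1)
2) trace h;k:
  e0=⟨1,0⟩ h-->⟨1,2⟩ k-->⟨2,1,0⟩
  e1=⟨0,1⟩ h-->⟨2,0⟩ k-->⟨0,1,1⟩
  ⟦path⟧₂ = (2 0; 1 1; 0 1)
Equal? equal; square commutes

Answer: COMMUTES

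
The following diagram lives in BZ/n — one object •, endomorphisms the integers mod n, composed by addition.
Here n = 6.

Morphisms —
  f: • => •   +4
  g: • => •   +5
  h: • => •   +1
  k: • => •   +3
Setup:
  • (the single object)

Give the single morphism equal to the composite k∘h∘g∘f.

Answer: +1

Work:
  0 +4≡4 +5≡3 +1≡4 +3≡1  (mod 6)
⟦path⟧: +1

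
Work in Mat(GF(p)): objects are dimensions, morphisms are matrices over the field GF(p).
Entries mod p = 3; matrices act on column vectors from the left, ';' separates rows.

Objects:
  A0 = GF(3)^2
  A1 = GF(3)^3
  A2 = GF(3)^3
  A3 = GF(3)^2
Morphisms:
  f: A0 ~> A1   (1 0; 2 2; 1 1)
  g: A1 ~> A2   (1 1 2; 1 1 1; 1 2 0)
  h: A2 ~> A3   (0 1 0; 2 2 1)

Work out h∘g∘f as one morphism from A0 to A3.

Answer: (1 0; 2 0)

Trace:
  e0=[1,0] f~>[1,2,1] g~>[2,1,2] h~>[1,2]
  e1=[0,1] f~>[0,2,1] g~>[1,0,1] h~>[0,0]
composite: (1 0; 2 0)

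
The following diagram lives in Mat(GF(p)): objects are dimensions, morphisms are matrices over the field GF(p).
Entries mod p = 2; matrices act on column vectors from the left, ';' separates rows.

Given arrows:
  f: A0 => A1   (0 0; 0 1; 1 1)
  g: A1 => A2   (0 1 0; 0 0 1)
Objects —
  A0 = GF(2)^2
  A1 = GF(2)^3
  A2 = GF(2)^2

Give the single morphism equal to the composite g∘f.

Answer: (0 1; 1 1)

Trace:
  e0=[1,0] f=>[0,0,1] g=>[0,1]
  e1=[0,1] f=>[0,1,1] g=>[1,1]
⟦path⟧: (0 1; 1 1)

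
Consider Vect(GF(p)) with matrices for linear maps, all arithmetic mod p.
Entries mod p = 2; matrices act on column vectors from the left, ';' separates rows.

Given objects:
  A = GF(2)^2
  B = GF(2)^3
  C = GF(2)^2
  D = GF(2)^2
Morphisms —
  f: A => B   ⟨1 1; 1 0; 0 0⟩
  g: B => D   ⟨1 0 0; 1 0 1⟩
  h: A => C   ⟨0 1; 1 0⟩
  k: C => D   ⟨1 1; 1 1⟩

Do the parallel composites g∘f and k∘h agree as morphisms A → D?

Path 1 = f;g:
  e0=⟨1,0⟩ f=>⟨1,1,0⟩ g=>⟨1,1⟩
  e1=⟨0,1⟩ f=>⟨1,0,0⟩ g=>⟨1,1⟩
  composite₁ = ⟨1 1; 1 1⟩
Path 2 = h;k:
  e0=⟨1,0⟩ h=>⟨0,1⟩ k=>⟨1,1⟩
  e1=⟨0,1⟩ h=>⟨1,0⟩ k=>⟨1,1⟩
  composite₂ = ⟨1 1; 1 1⟩
Equal? equal; square commutes

Answer: COMMUTES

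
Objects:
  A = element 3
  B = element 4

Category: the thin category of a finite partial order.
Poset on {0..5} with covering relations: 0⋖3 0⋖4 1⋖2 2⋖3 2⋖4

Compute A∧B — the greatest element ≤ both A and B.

Answer: NO MEET EXISTS

Trace:
{x : x≤A ∧ x≤B} = {0,1,2}  (A=3, B=4)
  maximal lower bounds 0 and 2 are incomparable: neither 0≤2 nor 2≤0
→ no greatest lower bound exists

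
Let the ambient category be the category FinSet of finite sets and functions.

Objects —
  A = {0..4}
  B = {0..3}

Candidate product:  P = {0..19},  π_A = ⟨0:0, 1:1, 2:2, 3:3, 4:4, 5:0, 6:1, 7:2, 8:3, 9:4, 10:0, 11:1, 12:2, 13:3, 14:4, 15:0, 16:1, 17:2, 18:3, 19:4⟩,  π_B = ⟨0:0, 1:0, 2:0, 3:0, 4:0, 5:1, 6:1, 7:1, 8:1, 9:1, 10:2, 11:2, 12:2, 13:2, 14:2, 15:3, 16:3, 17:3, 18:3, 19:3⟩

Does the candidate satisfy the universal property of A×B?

Answer: VALID PRODUCT

Work:
|A|·|B| = 5·4 = 20;  |P| = 20
Check the pairing map k ↦ (π_A(k), π_B(k)):
  0 : (0,0)
  1 : (1,0)
  2 : (2,0)
  3 : (3,0)
  4 : (4,0)
  5 : (0,1)
  6 : (1,1)
  7 : (2,1)
  8 : (3,1)
  9 : (4,1)
  10 : (0,2)
  11 : (1,2)
  12 : (2,2)
  13 : (3,2)
  14 : (4,2)
  15 : (0,3)
  16 : (1,3)
  17 : (2,3)
  18 : (3,3)
  19 : (4,3)
distinct pairs in image: 20 / 20 needed
  → bijection onto A×B; projections well-typed.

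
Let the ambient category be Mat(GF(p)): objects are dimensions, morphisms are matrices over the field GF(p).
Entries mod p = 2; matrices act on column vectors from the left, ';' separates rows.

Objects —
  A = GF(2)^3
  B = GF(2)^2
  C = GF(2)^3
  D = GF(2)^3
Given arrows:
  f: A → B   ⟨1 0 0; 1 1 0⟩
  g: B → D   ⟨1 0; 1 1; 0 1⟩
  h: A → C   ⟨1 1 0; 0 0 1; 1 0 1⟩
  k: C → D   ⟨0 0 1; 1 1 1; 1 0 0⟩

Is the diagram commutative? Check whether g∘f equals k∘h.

Answer: DOES NOT COMMUTE

Trace:
1) trace f;g:
  e0=⟨1,0,0⟩ f→⟨1,1⟩ g→⟨1,0,1⟩
  e1=⟨0,1,0⟩ f→⟨0,1⟩ g→⟨0,1,1⟩
  e2=⟨0,0,1⟩ f→⟨0,0⟩ g→⟨0,0,0⟩
  composite₁ = ⟨1 0 0; 0 1 0; 1 1 0⟩
2) trace h;k:
  e0=⟨1,0,0⟩ h→⟨1,0,1⟩ k→⟨1,0,1⟩
  e1=⟨0,1,0⟩ h→⟨1,0,0⟩ k→⟨0,1,1⟩
  e2=⟨0,0,1⟩ h→⟨0,1,1⟩ k→⟨1,0,0⟩
  composite₂ = ⟨1 0 1; 0 1 0; 1 1 0⟩
Equal? differ; not commutative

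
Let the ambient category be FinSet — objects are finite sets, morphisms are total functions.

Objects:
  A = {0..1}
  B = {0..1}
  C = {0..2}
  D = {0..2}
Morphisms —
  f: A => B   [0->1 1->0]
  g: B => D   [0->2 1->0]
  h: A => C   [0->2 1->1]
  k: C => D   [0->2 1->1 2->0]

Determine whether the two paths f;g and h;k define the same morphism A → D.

Path 1 = f;g:
  0 f=>1 g=>0
  1 f=>0 g=>2
  result₁ = [0->0 1->2]
Path 2 = h;k:
  0 h=>2 k=>0
  1 h=>1 k=>1
  result₂ = [0->0 1->1]
Equal? NO — does not commute

Answer: DOES NOT COMMUTE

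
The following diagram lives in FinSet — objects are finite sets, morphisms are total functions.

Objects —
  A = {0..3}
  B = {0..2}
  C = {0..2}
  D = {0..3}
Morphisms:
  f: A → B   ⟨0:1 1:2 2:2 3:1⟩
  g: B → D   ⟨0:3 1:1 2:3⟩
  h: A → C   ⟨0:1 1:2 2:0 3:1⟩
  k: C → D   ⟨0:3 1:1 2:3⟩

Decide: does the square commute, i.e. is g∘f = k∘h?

Answer: COMMUTES

Trace:
Path 1 = f;g:
  0 f→1 g→1
  1 f→2 g→3
  2 f→2 g→3
  3 f→1 g→1
  result₁ = ⟨0:1 1:3 2:3 3:1⟩
Path 2 = h;k:
  0 h→1 k→1
  1 h→2 k→3
  2 h→0 k→3
  3 h→1 k→1
  result₂ = ⟨0:1 1:3 2:3 3:1⟩
Equal? same morphism ✓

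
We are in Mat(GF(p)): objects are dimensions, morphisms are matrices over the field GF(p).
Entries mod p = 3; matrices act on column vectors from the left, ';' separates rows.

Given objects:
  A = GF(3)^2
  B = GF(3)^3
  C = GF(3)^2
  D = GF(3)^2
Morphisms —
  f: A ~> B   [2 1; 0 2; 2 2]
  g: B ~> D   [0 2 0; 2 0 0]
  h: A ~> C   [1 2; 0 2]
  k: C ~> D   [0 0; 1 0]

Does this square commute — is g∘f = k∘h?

Answer: DOES NOT COMMUTE

Derivation:
1) trace f;g:
  e0=[1,0] f~>[2,0,2] g~>[0,1]
  e1=[0,1] f~>[1,2,2] g~>[1,2]
  composite₁ = [0 1; 1 2]
2) trace h;k:
  e0=[1,0] h~>[1,0] k~>[0,1]
  e1=[0,1] h~>[2,2] k~>[0,2]
  composite₂ = [0 0; 1 2]
Equal? distinct morphisms ✗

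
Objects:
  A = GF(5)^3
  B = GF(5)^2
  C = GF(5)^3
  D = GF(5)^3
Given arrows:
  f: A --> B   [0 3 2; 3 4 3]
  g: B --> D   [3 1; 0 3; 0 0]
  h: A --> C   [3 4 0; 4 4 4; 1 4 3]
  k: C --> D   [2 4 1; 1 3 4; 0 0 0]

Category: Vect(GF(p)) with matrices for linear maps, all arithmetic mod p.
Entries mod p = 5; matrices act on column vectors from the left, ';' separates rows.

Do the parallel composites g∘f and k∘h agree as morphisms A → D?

Path 1 = f;g:
  e0=⟨1,0,0⟩ f-->⟨0,3⟩ g-->⟨3,4,0⟩
  e1=⟨0,1,0⟩ f-->⟨3,4⟩ g-->⟨3,2,0⟩
  e2=⟨0,0,1⟩ f-->⟨2,3⟩ g-->⟨4,4,0⟩
  ⟦path⟧₁ = [3 3 4; 4 2 4; 0 0 0]
Path 2 = h;k:
  e0=⟨1,0,0⟩ h-->⟨3,4,1⟩ k-->⟨3,4,0⟩
  e1=⟨0,1,0⟩ h-->⟨4,4,4⟩ k-->⟨3,2,0⟩
  e2=⟨0,0,1⟩ h-->⟨0,4,3⟩ k-->⟨4,4,0⟩
  ⟦path⟧₂ = [3 3 4; 4 2 4; 0 0 0]
Equal? YES — commutes

Answer: COMMUTES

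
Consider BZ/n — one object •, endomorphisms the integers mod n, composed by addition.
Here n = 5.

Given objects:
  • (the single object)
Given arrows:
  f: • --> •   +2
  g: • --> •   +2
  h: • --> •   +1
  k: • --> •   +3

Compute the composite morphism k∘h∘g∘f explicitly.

  0 +2≡2 +2≡4 +1≡0 +3≡3  (mod 5)
⟦path⟧: +3

Answer: +3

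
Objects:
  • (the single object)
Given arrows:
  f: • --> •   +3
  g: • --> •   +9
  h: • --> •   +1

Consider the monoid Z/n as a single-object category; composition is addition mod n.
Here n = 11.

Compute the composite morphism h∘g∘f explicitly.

  0 +3≡3 +9≡1 +1≡2  (mod 11)
composite: +2

Answer: +2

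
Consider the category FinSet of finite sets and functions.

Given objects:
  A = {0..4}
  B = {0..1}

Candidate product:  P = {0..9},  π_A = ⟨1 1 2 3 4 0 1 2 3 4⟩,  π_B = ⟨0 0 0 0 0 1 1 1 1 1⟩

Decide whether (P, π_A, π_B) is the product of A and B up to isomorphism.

Answer: NOT A VALID PRODUCT — duplicate pair at indices 1,0

Work:
|A|·|B| = 5·2 = 10;  |P| = 10
Check the pairing map k ↦ (π_A(k), π_B(k)):
  0 -> (1,0)
  1 -> (1,0)  ✗ repeats pair of k=0
  2 -> (2,0)
  3 -> (3,0)
  4 -> (4,0)
  5 -> (0,1)
  6 -> (1,1)
  7 -> (2,1)
  8 -> (3,1)
  9 -> (4,1)
distinct pairs in image: 9 / 10 needed
  → (1,0) hit at k=0 and k=1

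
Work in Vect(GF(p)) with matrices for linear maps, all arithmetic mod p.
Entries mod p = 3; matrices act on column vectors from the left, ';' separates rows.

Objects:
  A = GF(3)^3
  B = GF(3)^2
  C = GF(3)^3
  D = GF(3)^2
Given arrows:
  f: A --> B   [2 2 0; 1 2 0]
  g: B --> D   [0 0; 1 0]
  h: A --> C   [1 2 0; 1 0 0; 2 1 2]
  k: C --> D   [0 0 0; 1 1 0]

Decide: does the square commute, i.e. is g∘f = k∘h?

Path 1 = f;g:
  e0=(1,0,0) f-->(2,1) g-->(0,2)
  e1=(0,1,0) f-->(2,2) g-->(0,2)
  e2=(0,0,1) f-->(0,0) g-->(0,0)
  result₁ = [0 0 0; 2 2 0]
Path 2 = h;k:
  e0=(1,0,0) h-->(1,1,2) k-->(0,2)
  e1=(0,1,0) h-->(2,0,1) k-->(0,2)
  e2=(0,0,1) h-->(0,0,2) k-->(0,0)
  result₂ = [0 0 0; 2 2 0]
Equal? YES — commutes

Answer: COMMUTES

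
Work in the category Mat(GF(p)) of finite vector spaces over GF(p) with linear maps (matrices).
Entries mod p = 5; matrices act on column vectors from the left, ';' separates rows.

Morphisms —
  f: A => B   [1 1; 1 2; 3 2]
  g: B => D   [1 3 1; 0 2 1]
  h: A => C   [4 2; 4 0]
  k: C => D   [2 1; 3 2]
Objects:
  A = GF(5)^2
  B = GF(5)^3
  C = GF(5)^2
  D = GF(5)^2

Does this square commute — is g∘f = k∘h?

Answer: COMMUTES

Derivation:
1) trace f;g:
  e0=⟨1,0⟩ f=>⟨1,1,3⟩ g=>⟨2,0⟩
  e1=⟨0,1⟩ f=>⟨1,2,2⟩ g=>⟨4,1⟩
  ⟦path⟧₁ = [2 4; 0 1]
2) trace h;k:
  e0=⟨1,0⟩ h=>⟨4,4⟩ k=>⟨2,0⟩
  e1=⟨0,1⟩ h=>⟨2,0⟩ k=>⟨4,1⟩
  ⟦path⟧₂ = [2 4; 0 1]
Equal? equal; square commutes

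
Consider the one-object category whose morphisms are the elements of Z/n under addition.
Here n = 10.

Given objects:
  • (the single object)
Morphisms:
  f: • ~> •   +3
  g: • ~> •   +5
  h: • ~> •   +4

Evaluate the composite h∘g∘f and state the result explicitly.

Answer: +2

Trace:
  0 +3≡3 +5≡8 +4≡2  (mod 10)
⟦path⟧: +2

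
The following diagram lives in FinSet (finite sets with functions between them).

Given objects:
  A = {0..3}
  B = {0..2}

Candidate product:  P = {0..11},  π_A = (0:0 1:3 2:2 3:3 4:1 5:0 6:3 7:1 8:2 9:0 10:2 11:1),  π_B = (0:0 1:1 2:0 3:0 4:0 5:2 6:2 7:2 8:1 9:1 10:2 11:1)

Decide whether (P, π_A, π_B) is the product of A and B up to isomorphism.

Answer: VALID PRODUCT

Trace:
|A|·|B| = 4·3 = 12;  |P| = 12
Check the pairing map k ↦ (π_A(k), π_B(k)):
  0 : (0,0)
  1 : (3,1)
  2 : (2,0)
  3 : (3,0)
  4 : (1,0)
  5 : (0,2)
  6 : (3,2)
  7 : (1,2)
  8 : (2,1)
  9 : (0,1)
  10 : (2,2)
  11 : (1,1)
distinct pairs in image: 12 / 12 needed
  → bijection onto A×B; projections well-typed.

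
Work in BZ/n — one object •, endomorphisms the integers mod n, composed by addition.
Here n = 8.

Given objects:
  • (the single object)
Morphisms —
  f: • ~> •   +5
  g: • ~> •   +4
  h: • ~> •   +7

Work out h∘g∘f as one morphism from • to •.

Answer: +0

Derivation:
  0 +5≡5 +4≡1 +7≡0  (mod 8)
composite: +0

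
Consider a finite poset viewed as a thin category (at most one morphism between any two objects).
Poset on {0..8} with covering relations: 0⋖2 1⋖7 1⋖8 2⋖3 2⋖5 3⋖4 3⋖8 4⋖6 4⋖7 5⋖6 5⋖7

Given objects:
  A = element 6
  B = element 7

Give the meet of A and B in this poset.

Common predecessors of 6,7: {0,2,3,4,5}
  maximal lower bounds 4 and 5 are incomparable: neither 4≤5 nor 5≤4
→ no greatest lower bound exists

Answer: NO MEET EXISTS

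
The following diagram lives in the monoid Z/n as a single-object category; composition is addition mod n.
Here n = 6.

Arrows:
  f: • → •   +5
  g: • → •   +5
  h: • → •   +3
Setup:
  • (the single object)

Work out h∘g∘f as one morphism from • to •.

  0 +5≡5 +5≡4 +3≡1  (mod 6)
composite: +1

Answer: +1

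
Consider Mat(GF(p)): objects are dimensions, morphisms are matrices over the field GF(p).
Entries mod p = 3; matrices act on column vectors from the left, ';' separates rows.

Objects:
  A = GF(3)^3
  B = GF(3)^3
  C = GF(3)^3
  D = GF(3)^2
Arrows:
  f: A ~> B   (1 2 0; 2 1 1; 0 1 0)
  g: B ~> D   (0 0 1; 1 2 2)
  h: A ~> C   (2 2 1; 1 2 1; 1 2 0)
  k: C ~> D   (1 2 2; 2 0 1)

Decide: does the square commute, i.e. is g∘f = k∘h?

Path 1 = f;g:
  e0=(1,0,0) f~>(1,2,0) g~>(0,2)
  e1=(0,1,0) f~>(2,1,1) g~>(1,0)
  e2=(0,0,1) f~>(0,1,0) g~>(0,2)
  composite₁ = (0 1 0; 2 0 2)
Path 2 = h;k:
  e0=(1,0,0) h~>(2,1,1) k~>(0,2)
  e1=(0,1,0) h~>(2,2,2) k~>(1,0)
  e2=(0,0,1) h~>(1,1,0) k~>(0,2)
  composite₂ = (0 1 0; 2 0 2)
Equal? same morphism ✓

Answer: COMMUTES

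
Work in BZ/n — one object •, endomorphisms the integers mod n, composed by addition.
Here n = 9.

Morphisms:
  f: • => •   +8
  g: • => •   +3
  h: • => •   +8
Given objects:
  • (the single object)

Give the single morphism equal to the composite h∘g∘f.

  0 +8≡8 +3≡2 +8≡1  (mod 9)
⟦path⟧: +1

Answer: +1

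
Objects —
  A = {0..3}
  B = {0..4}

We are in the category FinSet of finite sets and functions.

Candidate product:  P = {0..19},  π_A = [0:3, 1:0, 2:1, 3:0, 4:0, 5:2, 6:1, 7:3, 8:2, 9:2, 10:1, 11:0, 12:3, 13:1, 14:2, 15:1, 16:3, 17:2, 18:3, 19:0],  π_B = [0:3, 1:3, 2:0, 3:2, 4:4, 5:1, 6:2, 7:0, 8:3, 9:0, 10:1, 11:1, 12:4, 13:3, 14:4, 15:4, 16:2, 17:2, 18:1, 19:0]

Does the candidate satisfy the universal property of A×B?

Answer: VALID PRODUCT

Derivation:
|A|·|B| = 4·5 = 20;  |P| = 20
Check the pairing map k ↦ (π_A(k), π_B(k)):
  0 : (3,3)
  1 : (0,3)
  2 : (1,0)
  3 : (0,2)
  4 : (0,4)
  5 : (2,1)
  6 : (1,2)
  7 : (3,0)
  8 : (2,3)
  9 : (2,0)
  10 : (1,1)
  11 : (0,1)
  12 : (3,4)
  13 : (1,3)
  14 : (2,4)
  15 : (1,4)
  16 : (3,2)
  17 : (2,2)
  18 : (3,1)
  19 : (0,0)
distinct pairs in image: 20 / 20 needed
  → bijection onto A×B; projections well-typed.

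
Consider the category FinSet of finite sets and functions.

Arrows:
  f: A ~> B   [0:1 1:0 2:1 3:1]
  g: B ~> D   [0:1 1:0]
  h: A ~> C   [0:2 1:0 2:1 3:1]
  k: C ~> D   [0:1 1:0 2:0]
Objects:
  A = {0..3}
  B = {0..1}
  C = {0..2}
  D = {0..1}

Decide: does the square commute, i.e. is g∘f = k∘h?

Answer: COMMUTES

Trace:
Path 1 = f;g:
  0 f~>1 g~>0
  1 f~>0 g~>1
  2 f~>1 g~>0
  3 f~>1 g~>0
  ⟦path⟧₁ = [0:0 1:1 2:0 3:0]
Path 2 = h;k:
  0 h~>2 k~>0
  1 h~>0 k~>1
  2 h~>1 k~>0
  3 h~>1 k~>0
  ⟦path⟧₂ = [0:0 1:1 2:0 3:0]
Equal? equal; square commutes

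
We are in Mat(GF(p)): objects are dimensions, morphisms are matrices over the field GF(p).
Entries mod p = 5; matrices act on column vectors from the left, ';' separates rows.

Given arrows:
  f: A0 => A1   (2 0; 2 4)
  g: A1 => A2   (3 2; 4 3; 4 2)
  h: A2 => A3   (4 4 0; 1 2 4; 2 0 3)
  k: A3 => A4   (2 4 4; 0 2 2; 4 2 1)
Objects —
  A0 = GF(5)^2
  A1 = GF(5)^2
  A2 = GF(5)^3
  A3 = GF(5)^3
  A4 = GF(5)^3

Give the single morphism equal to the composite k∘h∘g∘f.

Answer: (0 1; 4 3; 2 3)

Trace:
  e0=[1,0] f=>[2,2] g=>[0,4,2] h=>[1,1,1] k=>[0,4,2]
  e1=[0,1] f=>[0,4] g=>[3,2,3] h=>[0,4,0] k=>[1,3,3]
result: (0 1; 4 3; 2 3)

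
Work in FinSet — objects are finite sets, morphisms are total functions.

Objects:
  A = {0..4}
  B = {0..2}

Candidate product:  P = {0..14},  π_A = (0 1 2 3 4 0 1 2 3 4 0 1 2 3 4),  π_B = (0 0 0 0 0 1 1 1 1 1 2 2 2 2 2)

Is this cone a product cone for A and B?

|A|·|B| = 5·3 = 15;  |P| = 15
Check the pairing map k ↦ (π_A(k), π_B(k)):
  0 ↦ (0,0)
  1 ↦ (1,0)
  2 ↦ (2,0)
  3 ↦ (3,0)
  4 ↦ (4,0)
  5 ↦ (0,1)
  6 ↦ (1,1)
  7 ↦ (2,1)
  8 ↦ (3,1)
  9 ↦ (4,1)
  10 ↦ (0,2)
  11 ↦ (1,2)
  12 ↦ (2,2)
  13 ↦ (3,2)
  14 ↦ (4,2)
distinct pairs in image: 15 / 15 needed
  → bijection onto A×B; projections well-typed.

Answer: VALID PRODUCT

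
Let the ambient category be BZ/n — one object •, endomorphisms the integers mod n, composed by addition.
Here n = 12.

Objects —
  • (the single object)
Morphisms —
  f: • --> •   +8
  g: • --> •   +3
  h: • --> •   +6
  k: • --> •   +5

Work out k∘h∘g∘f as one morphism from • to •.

Answer: +10

Work:
  0 +8≡8 +3≡11 +6≡5 +5≡10  (mod 12)
⟦path⟧: +10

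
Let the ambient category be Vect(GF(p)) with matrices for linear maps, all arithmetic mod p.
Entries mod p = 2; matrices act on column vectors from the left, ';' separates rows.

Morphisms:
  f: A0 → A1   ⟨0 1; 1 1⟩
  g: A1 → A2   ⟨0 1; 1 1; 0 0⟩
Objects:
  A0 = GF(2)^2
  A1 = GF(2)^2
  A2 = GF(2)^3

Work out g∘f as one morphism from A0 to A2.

  e0=[1,0] f→[0,1] g→[1,1,0]
  e1=[0,1] f→[1,1] g→[1,0,0]
⟦path⟧: ⟨1 1; 1 0; 0 0⟩

Answer: ⟨1 1; 1 0; 0 0⟩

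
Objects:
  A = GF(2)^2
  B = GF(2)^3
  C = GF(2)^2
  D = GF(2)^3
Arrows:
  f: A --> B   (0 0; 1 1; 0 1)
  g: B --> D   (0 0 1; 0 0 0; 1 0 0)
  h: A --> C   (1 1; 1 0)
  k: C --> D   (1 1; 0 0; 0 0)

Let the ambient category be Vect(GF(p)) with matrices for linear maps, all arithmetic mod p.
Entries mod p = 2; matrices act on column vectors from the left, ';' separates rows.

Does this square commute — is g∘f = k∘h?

Answer: COMMUTES

Derivation:
1) trace f;g:
  e0=(1,0) f-->(0,1,0) g-->(0,0,0)
  e1=(0,1) f-->(0,1,1) g-->(1,0,0)
  result₁ = (0 1; 0 0; 0 0)
2) trace h;k:
  e0=(1,0) h-->(1,1) k-->(0,0,0)
  e1=(0,1) h-->(1,0) k-->(1,0,0)
  result₂ = (0 1; 0 0; 0 0)
Equal? YES — commutes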